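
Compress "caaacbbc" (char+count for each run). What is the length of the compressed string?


Input: caaacbbc
Runs:
  'c' x 1 => "c1"
  'a' x 3 => "a3"
  'c' x 1 => "c1"
  'b' x 2 => "b2"
  'c' x 1 => "c1"
Compressed: "c1a3c1b2c1"
Compressed length: 10

10


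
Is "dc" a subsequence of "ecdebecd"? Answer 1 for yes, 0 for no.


Check if "dc" is a subsequence of "ecdebecd"
Greedy scan:
  Position 0 ('e'): no match needed
  Position 1 ('c'): no match needed
  Position 2 ('d'): matches sub[0] = 'd'
  Position 3 ('e'): no match needed
  Position 4 ('b'): no match needed
  Position 5 ('e'): no match needed
  Position 6 ('c'): matches sub[1] = 'c'
  Position 7 ('d'): no match needed
All 2 characters matched => is a subsequence

1


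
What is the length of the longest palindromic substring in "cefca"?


Input: "cefca"
Checking substrings for palindromes:
  No multi-char palindromic substrings found
Longest palindromic substring: "c" with length 1

1


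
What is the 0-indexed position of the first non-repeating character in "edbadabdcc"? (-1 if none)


Input: edbadabdcc
Character frequencies:
  'a': 2
  'b': 2
  'c': 2
  'd': 3
  'e': 1
Scanning left to right for freq == 1:
  Position 0 ('e'): unique! => answer = 0

0


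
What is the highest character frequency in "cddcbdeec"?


Input: cddcbdeec
Character counts:
  'b': 1
  'c': 3
  'd': 3
  'e': 2
Maximum frequency: 3

3


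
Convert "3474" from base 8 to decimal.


Input: "3474" in base 8
Positional expansion:
  Digit '3' (value 3) x 8^3 = 1536
  Digit '4' (value 4) x 8^2 = 256
  Digit '7' (value 7) x 8^1 = 56
  Digit '4' (value 4) x 8^0 = 4
Sum = 1852

1852


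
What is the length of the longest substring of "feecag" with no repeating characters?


Input: "feecag"
Sliding window (track last position of each char):
  Position 0 ('f'): window [0,0] length 1 -- new best
  Position 1 ('e'): window [0,1] length 2 -- new best
  Position 2 ('e'): repeat (last at 1), move window start to 2
  Position 2 ('e'): window [2,2] length 1
  Position 3 ('c'): window [2,3] length 2
  Position 4 ('a'): window [2,4] length 3 -- new best
  Position 5 ('g'): window [2,5] length 4 -- new best
Longest substring with no repeats: "ecag" with length 4

4


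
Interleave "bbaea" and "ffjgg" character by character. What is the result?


Interleaving "bbaea" and "ffjgg":
  Position 0: 'b' from first, 'f' from second => "bf"
  Position 1: 'b' from first, 'f' from second => "bf"
  Position 2: 'a' from first, 'j' from second => "aj"
  Position 3: 'e' from first, 'g' from second => "eg"
  Position 4: 'a' from first, 'g' from second => "ag"
Result: bfbfajegag

bfbfajegag


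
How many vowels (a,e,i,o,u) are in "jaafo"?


Input: jaafo
Checking each character:
  'j' at position 0: consonant
  'a' at position 1: vowel (running total: 1)
  'a' at position 2: vowel (running total: 2)
  'f' at position 3: consonant
  'o' at position 4: vowel (running total: 3)
Total vowels: 3

3


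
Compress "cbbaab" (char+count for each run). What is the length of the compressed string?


Input: cbbaab
Runs:
  'c' x 1 => "c1"
  'b' x 2 => "b2"
  'a' x 2 => "a2"
  'b' x 1 => "b1"
Compressed: "c1b2a2b1"
Compressed length: 8

8


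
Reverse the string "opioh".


Input: opioh
Reading characters right to left:
  Position 4: 'h'
  Position 3: 'o'
  Position 2: 'i'
  Position 1: 'p'
  Position 0: 'o'
Reversed: hoipo

hoipo


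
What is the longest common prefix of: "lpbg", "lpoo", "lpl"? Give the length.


Words: lpbg, lpoo, lpl
  Position 0: all 'l' => match
  Position 1: all 'p' => match
  Position 2: ('b', 'o', 'l') => mismatch, stop
LCP = "lp" (length 2)

2


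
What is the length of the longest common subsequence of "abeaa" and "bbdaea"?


LCS of "abeaa" and "bbdaea"
DP table:
           b    b    d    a    e    a
      0    0    0    0    0    0    0
  a   0    0    0    0    1    1    1
  b   0    1    1    1    1    1    1
  e   0    1    1    1    1    2    2
  a   0    1    1    1    2    2    3
  a   0    1    1    1    2    2    3
LCS length = dp[5][6] = 3

3


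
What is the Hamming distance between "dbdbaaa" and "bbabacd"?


Comparing "dbdbaaa" and "bbabacd" position by position:
  Position 0: 'd' vs 'b' => differ
  Position 1: 'b' vs 'b' => same
  Position 2: 'd' vs 'a' => differ
  Position 3: 'b' vs 'b' => same
  Position 4: 'a' vs 'a' => same
  Position 5: 'a' vs 'c' => differ
  Position 6: 'a' vs 'd' => differ
Total differences (Hamming distance): 4

4


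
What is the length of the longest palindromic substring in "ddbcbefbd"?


Input: "ddbcbefbd"
Checking substrings for palindromes:
  [2:5] "bcb" (len 3) => palindrome
  [0:2] "dd" (len 2) => palindrome
Longest palindromic substring: "bcb" with length 3

3


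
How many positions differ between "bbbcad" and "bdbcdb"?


Comparing "bbbcad" and "bdbcdb" position by position:
  Position 0: 'b' vs 'b' => same
  Position 1: 'b' vs 'd' => DIFFER
  Position 2: 'b' vs 'b' => same
  Position 3: 'c' vs 'c' => same
  Position 4: 'a' vs 'd' => DIFFER
  Position 5: 'd' vs 'b' => DIFFER
Positions that differ: 3

3


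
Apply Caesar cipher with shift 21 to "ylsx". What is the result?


Caesar cipher: shift "ylsx" by 21
  'y' (pos 24) + 21 = pos 19 = 't'
  'l' (pos 11) + 21 = pos 6 = 'g'
  's' (pos 18) + 21 = pos 13 = 'n'
  'x' (pos 23) + 21 = pos 18 = 's'
Result: tgns

tgns


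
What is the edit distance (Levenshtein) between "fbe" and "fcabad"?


Computing edit distance: "fbe" -> "fcabad"
DP table:
           f    c    a    b    a    d
      0    1    2    3    4    5    6
  f   1    0    1    2    3    4    5
  b   2    1    1    2    2    3    4
  e   3    2    2    2    3    3    4
Edit distance = dp[3][6] = 4

4


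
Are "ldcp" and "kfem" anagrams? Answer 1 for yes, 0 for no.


Strings: "ldcp", "kfem"
Sorted first:  cdlp
Sorted second: efkm
Differ at position 0: 'c' vs 'e' => not anagrams

0


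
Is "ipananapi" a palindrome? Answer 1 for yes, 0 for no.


Input: ipananapi
Reversed: ipananapi
  Compare pos 0 ('i') with pos 8 ('i'): match
  Compare pos 1 ('p') with pos 7 ('p'): match
  Compare pos 2 ('a') with pos 6 ('a'): match
  Compare pos 3 ('n') with pos 5 ('n'): match
Result: palindrome

1


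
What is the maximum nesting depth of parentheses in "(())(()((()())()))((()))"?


Input: "(())(()((()())()))((()))"
Tracking depth:
  Position 0 '(': depth becomes 1
  Position 1 '(': depth becomes 2
  Position 2 ')': depth becomes 1
  Position 3 ')': depth becomes 0
  Position 4 '(': depth becomes 1
  Position 5 '(': depth becomes 2
  Position 6 ')': depth becomes 1
  Position 7 '(': depth becomes 2
  Position 8 '(': depth becomes 3
  Position 9 '(': depth becomes 4
  Position 10 ')': depth becomes 3
  Position 11 '(': depth becomes 4
  Position 12 ')': depth becomes 3
  Position 13 ')': depth becomes 2
  Position 14 '(': depth becomes 3
  Position 15 ')': depth becomes 2
  Position 16 ')': depth becomes 1
  Position 17 ')': depth becomes 0
  Position 18 '(': depth becomes 1
  Position 19 '(': depth becomes 2
  Position 20 '(': depth becomes 3
  Position 21 ')': depth becomes 2
  Position 22 ')': depth becomes 1
  Position 23 ')': depth becomes 0
Maximum depth reached: 4

4


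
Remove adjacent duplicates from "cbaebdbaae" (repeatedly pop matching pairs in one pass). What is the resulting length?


Input: cbaebdbaae
Stack-based adjacent duplicate removal:
  Read 'c': push. Stack: c
  Read 'b': push. Stack: cb
  Read 'a': push. Stack: cba
  Read 'e': push. Stack: cbae
  Read 'b': push. Stack: cbaeb
  Read 'd': push. Stack: cbaebd
  Read 'b': push. Stack: cbaebdb
  Read 'a': push. Stack: cbaebdba
  Read 'a': matches stack top 'a' => pop. Stack: cbaebdb
  Read 'e': push. Stack: cbaebdbe
Final stack: "cbaebdbe" (length 8)

8


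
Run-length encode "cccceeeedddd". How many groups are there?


Input: cccceeeedddd
Scanning for consecutive runs:
  Group 1: 'c' x 4 (positions 0-3)
  Group 2: 'e' x 4 (positions 4-7)
  Group 3: 'd' x 4 (positions 8-11)
Total groups: 3

3


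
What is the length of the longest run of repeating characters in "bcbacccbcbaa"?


Input: "bcbacccbcbaa"
Scanning for longest run:
  Position 1 ('c'): new char, reset run to 1
  Position 2 ('b'): new char, reset run to 1
  Position 3 ('a'): new char, reset run to 1
  Position 4 ('c'): new char, reset run to 1
  Position 5 ('c'): continues run of 'c', length=2
  Position 6 ('c'): continues run of 'c', length=3
  Position 7 ('b'): new char, reset run to 1
  Position 8 ('c'): new char, reset run to 1
  Position 9 ('b'): new char, reset run to 1
  Position 10 ('a'): new char, reset run to 1
  Position 11 ('a'): continues run of 'a', length=2
Longest run: 'c' with length 3

3


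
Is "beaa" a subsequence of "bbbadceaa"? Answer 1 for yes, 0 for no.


Check if "beaa" is a subsequence of "bbbadceaa"
Greedy scan:
  Position 0 ('b'): matches sub[0] = 'b'
  Position 1 ('b'): no match needed
  Position 2 ('b'): no match needed
  Position 3 ('a'): no match needed
  Position 4 ('d'): no match needed
  Position 5 ('c'): no match needed
  Position 6 ('e'): matches sub[1] = 'e'
  Position 7 ('a'): matches sub[2] = 'a'
  Position 8 ('a'): matches sub[3] = 'a'
All 4 characters matched => is a subsequence

1


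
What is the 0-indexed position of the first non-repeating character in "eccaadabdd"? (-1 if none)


Input: eccaadabdd
Character frequencies:
  'a': 3
  'b': 1
  'c': 2
  'd': 3
  'e': 1
Scanning left to right for freq == 1:
  Position 0 ('e'): unique! => answer = 0

0


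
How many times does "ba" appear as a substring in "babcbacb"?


Searching for "ba" in "babcbacb"
Scanning each position:
  Position 0: "ba" => MATCH
  Position 1: "ab" => no
  Position 2: "bc" => no
  Position 3: "cb" => no
  Position 4: "ba" => MATCH
  Position 5: "ac" => no
  Position 6: "cb" => no
Total occurrences: 2

2


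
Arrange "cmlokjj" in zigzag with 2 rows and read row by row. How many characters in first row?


Zigzag "cmlokjj" into 2 rows:
Placing characters:
  'c' => row 0
  'm' => row 1
  'l' => row 0
  'o' => row 1
  'k' => row 0
  'j' => row 1
  'j' => row 0
Rows:
  Row 0: "clkj"
  Row 1: "moj"
First row length: 4

4


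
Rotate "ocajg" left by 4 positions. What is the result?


Input: "ocajg", rotate left by 4
First 4 characters: "ocaj"
Remaining characters: "g"
Concatenate remaining + first: "g" + "ocaj" = "gocaj"

gocaj


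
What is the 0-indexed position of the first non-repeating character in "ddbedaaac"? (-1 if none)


Input: ddbedaaac
Character frequencies:
  'a': 3
  'b': 1
  'c': 1
  'd': 3
  'e': 1
Scanning left to right for freq == 1:
  Position 0 ('d'): freq=3, skip
  Position 1 ('d'): freq=3, skip
  Position 2 ('b'): unique! => answer = 2

2


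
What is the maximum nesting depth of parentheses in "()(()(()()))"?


Input: "()(()(()()))"
Tracking depth:
  Position 0 '(': depth becomes 1
  Position 1 ')': depth becomes 0
  Position 2 '(': depth becomes 1
  Position 3 '(': depth becomes 2
  Position 4 ')': depth becomes 1
  Position 5 '(': depth becomes 2
  Position 6 '(': depth becomes 3
  Position 7 ')': depth becomes 2
  Position 8 '(': depth becomes 3
  Position 9 ')': depth becomes 2
  Position 10 ')': depth becomes 1
  Position 11 ')': depth becomes 0
Maximum depth reached: 3

3


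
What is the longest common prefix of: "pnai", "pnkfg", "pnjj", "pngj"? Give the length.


Words: pnai, pnkfg, pnjj, pngj
  Position 0: all 'p' => match
  Position 1: all 'n' => match
  Position 2: ('a', 'k', 'j', 'g') => mismatch, stop
LCP = "pn" (length 2)

2


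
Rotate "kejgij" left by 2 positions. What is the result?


Input: "kejgij", rotate left by 2
First 2 characters: "ke"
Remaining characters: "jgij"
Concatenate remaining + first: "jgij" + "ke" = "jgijke"

jgijke


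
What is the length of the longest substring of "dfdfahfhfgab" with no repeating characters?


Input: "dfdfahfhfgab"
Sliding window (track last position of each char):
  Position 0 ('d'): window [0,0] length 1 -- new best
  Position 1 ('f'): window [0,1] length 2 -- new best
  Position 2 ('d'): repeat (last at 0), move window start to 1
  Position 2 ('d'): window [1,2] length 2
  Position 3 ('f'): repeat (last at 1), move window start to 2
  Position 3 ('f'): window [2,3] length 2
  Position 4 ('a'): window [2,4] length 3 -- new best
  Position 5 ('h'): window [2,5] length 4 -- new best
  Position 6 ('f'): repeat (last at 3), move window start to 4
  Position 6 ('f'): window [4,6] length 3
  Position 7 ('h'): repeat (last at 5), move window start to 6
  Position 7 ('h'): window [6,7] length 2
  Position 8 ('f'): repeat (last at 6), move window start to 7
  Position 8 ('f'): window [7,8] length 2
  Position 9 ('g'): window [7,9] length 3
  Position 10 ('a'): window [7,10] length 4
  Position 11 ('b'): window [7,11] length 5 -- new best
Longest substring with no repeats: "hfgab" with length 5

5


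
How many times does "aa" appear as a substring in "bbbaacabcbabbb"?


Searching for "aa" in "bbbaacabcbabbb"
Scanning each position:
  Position 0: "bb" => no
  Position 1: "bb" => no
  Position 2: "ba" => no
  Position 3: "aa" => MATCH
  Position 4: "ac" => no
  Position 5: "ca" => no
  Position 6: "ab" => no
  Position 7: "bc" => no
  Position 8: "cb" => no
  Position 9: "ba" => no
  Position 10: "ab" => no
  Position 11: "bb" => no
  Position 12: "bb" => no
Total occurrences: 1

1


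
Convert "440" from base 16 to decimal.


Input: "440" in base 16
Positional expansion:
  Digit '4' (value 4) x 16^2 = 1024
  Digit '4' (value 4) x 16^1 = 64
  Digit '0' (value 0) x 16^0 = 0
Sum = 1088

1088


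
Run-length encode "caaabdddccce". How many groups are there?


Input: caaabdddccce
Scanning for consecutive runs:
  Group 1: 'c' x 1 (positions 0-0)
  Group 2: 'a' x 3 (positions 1-3)
  Group 3: 'b' x 1 (positions 4-4)
  Group 4: 'd' x 3 (positions 5-7)
  Group 5: 'c' x 3 (positions 8-10)
  Group 6: 'e' x 1 (positions 11-11)
Total groups: 6

6


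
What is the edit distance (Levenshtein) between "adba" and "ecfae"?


Computing edit distance: "adba" -> "ecfae"
DP table:
           e    c    f    a    e
      0    1    2    3    4    5
  a   1    1    2    3    3    4
  d   2    2    2    3    4    4
  b   3    3    3    3    4    5
  a   4    4    4    4    3    4
Edit distance = dp[4][5] = 4

4


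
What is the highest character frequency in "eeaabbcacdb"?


Input: eeaabbcacdb
Character counts:
  'a': 3
  'b': 3
  'c': 2
  'd': 1
  'e': 2
Maximum frequency: 3

3


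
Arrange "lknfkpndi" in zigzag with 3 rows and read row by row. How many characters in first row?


Zigzag "lknfkpndi" into 3 rows:
Placing characters:
  'l' => row 0
  'k' => row 1
  'n' => row 2
  'f' => row 1
  'k' => row 0
  'p' => row 1
  'n' => row 2
  'd' => row 1
  'i' => row 0
Rows:
  Row 0: "lki"
  Row 1: "kfpd"
  Row 2: "nn"
First row length: 3

3


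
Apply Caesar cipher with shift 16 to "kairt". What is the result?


Caesar cipher: shift "kairt" by 16
  'k' (pos 10) + 16 = pos 0 = 'a'
  'a' (pos 0) + 16 = pos 16 = 'q'
  'i' (pos 8) + 16 = pos 24 = 'y'
  'r' (pos 17) + 16 = pos 7 = 'h'
  't' (pos 19) + 16 = pos 9 = 'j'
Result: aqyhj

aqyhj


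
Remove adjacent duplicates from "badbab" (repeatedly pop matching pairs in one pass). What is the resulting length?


Input: badbab
Stack-based adjacent duplicate removal:
  Read 'b': push. Stack: b
  Read 'a': push. Stack: ba
  Read 'd': push. Stack: bad
  Read 'b': push. Stack: badb
  Read 'a': push. Stack: badba
  Read 'b': push. Stack: badbab
Final stack: "badbab" (length 6)

6


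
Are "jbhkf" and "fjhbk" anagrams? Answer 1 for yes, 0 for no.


Strings: "jbhkf", "fjhbk"
Sorted first:  bfhjk
Sorted second: bfhjk
Sorted forms match => anagrams

1


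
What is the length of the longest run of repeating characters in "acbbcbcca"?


Input: "acbbcbcca"
Scanning for longest run:
  Position 1 ('c'): new char, reset run to 1
  Position 2 ('b'): new char, reset run to 1
  Position 3 ('b'): continues run of 'b', length=2
  Position 4 ('c'): new char, reset run to 1
  Position 5 ('b'): new char, reset run to 1
  Position 6 ('c'): new char, reset run to 1
  Position 7 ('c'): continues run of 'c', length=2
  Position 8 ('a'): new char, reset run to 1
Longest run: 'b' with length 2

2


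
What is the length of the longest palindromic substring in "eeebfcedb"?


Input: "eeebfcedb"
Checking substrings for palindromes:
  [0:3] "eee" (len 3) => palindrome
  [0:2] "ee" (len 2) => palindrome
  [1:3] "ee" (len 2) => palindrome
Longest palindromic substring: "eee" with length 3

3


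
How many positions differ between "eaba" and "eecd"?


Comparing "eaba" and "eecd" position by position:
  Position 0: 'e' vs 'e' => same
  Position 1: 'a' vs 'e' => DIFFER
  Position 2: 'b' vs 'c' => DIFFER
  Position 3: 'a' vs 'd' => DIFFER
Positions that differ: 3

3


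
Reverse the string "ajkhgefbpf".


Input: ajkhgefbpf
Reading characters right to left:
  Position 9: 'f'
  Position 8: 'p'
  Position 7: 'b'
  Position 6: 'f'
  Position 5: 'e'
  Position 4: 'g'
  Position 3: 'h'
  Position 2: 'k'
  Position 1: 'j'
  Position 0: 'a'
Reversed: fpbfeghkja

fpbfeghkja


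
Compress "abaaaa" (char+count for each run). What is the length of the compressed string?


Input: abaaaa
Runs:
  'a' x 1 => "a1"
  'b' x 1 => "b1"
  'a' x 4 => "a4"
Compressed: "a1b1a4"
Compressed length: 6

6


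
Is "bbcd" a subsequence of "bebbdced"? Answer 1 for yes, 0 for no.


Check if "bbcd" is a subsequence of "bebbdced"
Greedy scan:
  Position 0 ('b'): matches sub[0] = 'b'
  Position 1 ('e'): no match needed
  Position 2 ('b'): matches sub[1] = 'b'
  Position 3 ('b'): no match needed
  Position 4 ('d'): no match needed
  Position 5 ('c'): matches sub[2] = 'c'
  Position 6 ('e'): no match needed
  Position 7 ('d'): matches sub[3] = 'd'
All 4 characters matched => is a subsequence

1


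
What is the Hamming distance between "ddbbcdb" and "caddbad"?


Comparing "ddbbcdb" and "caddbad" position by position:
  Position 0: 'd' vs 'c' => differ
  Position 1: 'd' vs 'a' => differ
  Position 2: 'b' vs 'd' => differ
  Position 3: 'b' vs 'd' => differ
  Position 4: 'c' vs 'b' => differ
  Position 5: 'd' vs 'a' => differ
  Position 6: 'b' vs 'd' => differ
Total differences (Hamming distance): 7

7


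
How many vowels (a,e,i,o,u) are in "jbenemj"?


Input: jbenemj
Checking each character:
  'j' at position 0: consonant
  'b' at position 1: consonant
  'e' at position 2: vowel (running total: 1)
  'n' at position 3: consonant
  'e' at position 4: vowel (running total: 2)
  'm' at position 5: consonant
  'j' at position 6: consonant
Total vowels: 2

2


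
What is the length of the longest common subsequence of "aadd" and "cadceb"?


LCS of "aadd" and "cadceb"
DP table:
           c    a    d    c    e    b
      0    0    0    0    0    0    0
  a   0    0    1    1    1    1    1
  a   0    0    1    1    1    1    1
  d   0    0    1    2    2    2    2
  d   0    0    1    2    2    2    2
LCS length = dp[4][6] = 2

2


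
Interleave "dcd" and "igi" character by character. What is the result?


Interleaving "dcd" and "igi":
  Position 0: 'd' from first, 'i' from second => "di"
  Position 1: 'c' from first, 'g' from second => "cg"
  Position 2: 'd' from first, 'i' from second => "di"
Result: dicgdi

dicgdi


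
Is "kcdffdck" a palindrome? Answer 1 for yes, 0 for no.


Input: kcdffdck
Reversed: kcdffdck
  Compare pos 0 ('k') with pos 7 ('k'): match
  Compare pos 1 ('c') with pos 6 ('c'): match
  Compare pos 2 ('d') with pos 5 ('d'): match
  Compare pos 3 ('f') with pos 4 ('f'): match
Result: palindrome

1


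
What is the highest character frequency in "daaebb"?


Input: daaebb
Character counts:
  'a': 2
  'b': 2
  'd': 1
  'e': 1
Maximum frequency: 2

2


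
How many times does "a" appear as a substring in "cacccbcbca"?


Searching for "a" in "cacccbcbca"
Scanning each position:
  Position 0: "c" => no
  Position 1: "a" => MATCH
  Position 2: "c" => no
  Position 3: "c" => no
  Position 4: "c" => no
  Position 5: "b" => no
  Position 6: "c" => no
  Position 7: "b" => no
  Position 8: "c" => no
  Position 9: "a" => MATCH
Total occurrences: 2

2


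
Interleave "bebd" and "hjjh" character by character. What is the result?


Interleaving "bebd" and "hjjh":
  Position 0: 'b' from first, 'h' from second => "bh"
  Position 1: 'e' from first, 'j' from second => "ej"
  Position 2: 'b' from first, 'j' from second => "bj"
  Position 3: 'd' from first, 'h' from second => "dh"
Result: bhejbjdh

bhejbjdh


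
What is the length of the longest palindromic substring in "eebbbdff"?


Input: "eebbbdff"
Checking substrings for palindromes:
  [2:5] "bbb" (len 3) => palindrome
  [0:2] "ee" (len 2) => palindrome
  [2:4] "bb" (len 2) => palindrome
  [3:5] "bb" (len 2) => palindrome
  [6:8] "ff" (len 2) => palindrome
Longest palindromic substring: "bbb" with length 3

3


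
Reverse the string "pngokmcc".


Input: pngokmcc
Reading characters right to left:
  Position 7: 'c'
  Position 6: 'c'
  Position 5: 'm'
  Position 4: 'k'
  Position 3: 'o'
  Position 2: 'g'
  Position 1: 'n'
  Position 0: 'p'
Reversed: ccmkognp

ccmkognp


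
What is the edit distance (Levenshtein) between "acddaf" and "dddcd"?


Computing edit distance: "acddaf" -> "dddcd"
DP table:
           d    d    d    c    d
      0    1    2    3    4    5
  a   1    1    2    3    4    5
  c   2    2    2    3    3    4
  d   3    2    2    2    3    3
  d   4    3    2    2    3    3
  a   5    4    3    3    3    4
  f   6    5    4    4    4    4
Edit distance = dp[6][5] = 4

4


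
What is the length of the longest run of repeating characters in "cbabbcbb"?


Input: "cbabbcbb"
Scanning for longest run:
  Position 1 ('b'): new char, reset run to 1
  Position 2 ('a'): new char, reset run to 1
  Position 3 ('b'): new char, reset run to 1
  Position 4 ('b'): continues run of 'b', length=2
  Position 5 ('c'): new char, reset run to 1
  Position 6 ('b'): new char, reset run to 1
  Position 7 ('b'): continues run of 'b', length=2
Longest run: 'b' with length 2

2


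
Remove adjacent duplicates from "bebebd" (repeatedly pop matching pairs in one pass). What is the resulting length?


Input: bebebd
Stack-based adjacent duplicate removal:
  Read 'b': push. Stack: b
  Read 'e': push. Stack: be
  Read 'b': push. Stack: beb
  Read 'e': push. Stack: bebe
  Read 'b': push. Stack: bebeb
  Read 'd': push. Stack: bebebd
Final stack: "bebebd" (length 6)

6


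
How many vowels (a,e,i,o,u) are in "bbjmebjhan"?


Input: bbjmebjhan
Checking each character:
  'b' at position 0: consonant
  'b' at position 1: consonant
  'j' at position 2: consonant
  'm' at position 3: consonant
  'e' at position 4: vowel (running total: 1)
  'b' at position 5: consonant
  'j' at position 6: consonant
  'h' at position 7: consonant
  'a' at position 8: vowel (running total: 2)
  'n' at position 9: consonant
Total vowels: 2

2


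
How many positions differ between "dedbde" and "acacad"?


Comparing "dedbde" and "acacad" position by position:
  Position 0: 'd' vs 'a' => DIFFER
  Position 1: 'e' vs 'c' => DIFFER
  Position 2: 'd' vs 'a' => DIFFER
  Position 3: 'b' vs 'c' => DIFFER
  Position 4: 'd' vs 'a' => DIFFER
  Position 5: 'e' vs 'd' => DIFFER
Positions that differ: 6

6


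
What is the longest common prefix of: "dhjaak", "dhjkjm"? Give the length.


Words: dhjaak, dhjkjm
  Position 0: all 'd' => match
  Position 1: all 'h' => match
  Position 2: all 'j' => match
  Position 3: ('a', 'k') => mismatch, stop
LCP = "dhj" (length 3)

3


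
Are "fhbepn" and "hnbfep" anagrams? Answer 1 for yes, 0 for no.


Strings: "fhbepn", "hnbfep"
Sorted first:  befhnp
Sorted second: befhnp
Sorted forms match => anagrams

1


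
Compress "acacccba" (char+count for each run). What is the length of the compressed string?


Input: acacccba
Runs:
  'a' x 1 => "a1"
  'c' x 1 => "c1"
  'a' x 1 => "a1"
  'c' x 3 => "c3"
  'b' x 1 => "b1"
  'a' x 1 => "a1"
Compressed: "a1c1a1c3b1a1"
Compressed length: 12

12


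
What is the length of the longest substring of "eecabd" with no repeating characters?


Input: "eecabd"
Sliding window (track last position of each char):
  Position 0 ('e'): window [0,0] length 1 -- new best
  Position 1 ('e'): repeat (last at 0), move window start to 1
  Position 1 ('e'): window [1,1] length 1
  Position 2 ('c'): window [1,2] length 2 -- new best
  Position 3 ('a'): window [1,3] length 3 -- new best
  Position 4 ('b'): window [1,4] length 4 -- new best
  Position 5 ('d'): window [1,5] length 5 -- new best
Longest substring with no repeats: "ecabd" with length 5

5


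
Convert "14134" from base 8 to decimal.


Input: "14134" in base 8
Positional expansion:
  Digit '1' (value 1) x 8^4 = 4096
  Digit '4' (value 4) x 8^3 = 2048
  Digit '1' (value 1) x 8^2 = 64
  Digit '3' (value 3) x 8^1 = 24
  Digit '4' (value 4) x 8^0 = 4
Sum = 6236

6236


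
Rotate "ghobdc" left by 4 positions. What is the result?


Input: "ghobdc", rotate left by 4
First 4 characters: "ghob"
Remaining characters: "dc"
Concatenate remaining + first: "dc" + "ghob" = "dcghob"

dcghob


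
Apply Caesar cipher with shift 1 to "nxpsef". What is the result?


Caesar cipher: shift "nxpsef" by 1
  'n' (pos 13) + 1 = pos 14 = 'o'
  'x' (pos 23) + 1 = pos 24 = 'y'
  'p' (pos 15) + 1 = pos 16 = 'q'
  's' (pos 18) + 1 = pos 19 = 't'
  'e' (pos 4) + 1 = pos 5 = 'f'
  'f' (pos 5) + 1 = pos 6 = 'g'
Result: oyqtfg

oyqtfg


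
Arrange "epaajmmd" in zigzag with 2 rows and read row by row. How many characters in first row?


Zigzag "epaajmmd" into 2 rows:
Placing characters:
  'e' => row 0
  'p' => row 1
  'a' => row 0
  'a' => row 1
  'j' => row 0
  'm' => row 1
  'm' => row 0
  'd' => row 1
Rows:
  Row 0: "eajm"
  Row 1: "pamd"
First row length: 4

4


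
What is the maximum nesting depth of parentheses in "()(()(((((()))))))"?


Input: "()(()(((((()))))))"
Tracking depth:
  Position 0 '(': depth becomes 1
  Position 1 ')': depth becomes 0
  Position 2 '(': depth becomes 1
  Position 3 '(': depth becomes 2
  Position 4 ')': depth becomes 1
  Position 5 '(': depth becomes 2
  Position 6 '(': depth becomes 3
  Position 7 '(': depth becomes 4
  Position 8 '(': depth becomes 5
  Position 9 '(': depth becomes 6
  Position 10 '(': depth becomes 7
  Position 11 ')': depth becomes 6
  Position 12 ')': depth becomes 5
  Position 13 ')': depth becomes 4
  Position 14 ')': depth becomes 3
  Position 15 ')': depth becomes 2
  Position 16 ')': depth becomes 1
  Position 17 ')': depth becomes 0
Maximum depth reached: 7

7


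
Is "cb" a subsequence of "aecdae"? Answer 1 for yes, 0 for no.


Check if "cb" is a subsequence of "aecdae"
Greedy scan:
  Position 0 ('a'): no match needed
  Position 1 ('e'): no match needed
  Position 2 ('c'): matches sub[0] = 'c'
  Position 3 ('d'): no match needed
  Position 4 ('a'): no match needed
  Position 5 ('e'): no match needed
Only matched 1/2 characters => not a subsequence

0


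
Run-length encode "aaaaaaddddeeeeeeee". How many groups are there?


Input: aaaaaaddddeeeeeeee
Scanning for consecutive runs:
  Group 1: 'a' x 6 (positions 0-5)
  Group 2: 'd' x 4 (positions 6-9)
  Group 3: 'e' x 8 (positions 10-17)
Total groups: 3

3


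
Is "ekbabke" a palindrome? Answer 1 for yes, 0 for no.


Input: ekbabke
Reversed: ekbabke
  Compare pos 0 ('e') with pos 6 ('e'): match
  Compare pos 1 ('k') with pos 5 ('k'): match
  Compare pos 2 ('b') with pos 4 ('b'): match
Result: palindrome

1


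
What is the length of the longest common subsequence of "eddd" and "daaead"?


LCS of "eddd" and "daaead"
DP table:
           d    a    a    e    a    d
      0    0    0    0    0    0    0
  e   0    0    0    0    1    1    1
  d   0    1    1    1    1    1    2
  d   0    1    1    1    1    1    2
  d   0    1    1    1    1    1    2
LCS length = dp[4][6] = 2

2


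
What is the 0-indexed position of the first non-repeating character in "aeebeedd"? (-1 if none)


Input: aeebeedd
Character frequencies:
  'a': 1
  'b': 1
  'd': 2
  'e': 4
Scanning left to right for freq == 1:
  Position 0 ('a'): unique! => answer = 0

0


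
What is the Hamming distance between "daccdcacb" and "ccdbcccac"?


Comparing "daccdcacb" and "ccdbcccac" position by position:
  Position 0: 'd' vs 'c' => differ
  Position 1: 'a' vs 'c' => differ
  Position 2: 'c' vs 'd' => differ
  Position 3: 'c' vs 'b' => differ
  Position 4: 'd' vs 'c' => differ
  Position 5: 'c' vs 'c' => same
  Position 6: 'a' vs 'c' => differ
  Position 7: 'c' vs 'a' => differ
  Position 8: 'b' vs 'c' => differ
Total differences (Hamming distance): 8

8


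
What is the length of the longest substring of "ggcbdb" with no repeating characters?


Input: "ggcbdb"
Sliding window (track last position of each char):
  Position 0 ('g'): window [0,0] length 1 -- new best
  Position 1 ('g'): repeat (last at 0), move window start to 1
  Position 1 ('g'): window [1,1] length 1
  Position 2 ('c'): window [1,2] length 2 -- new best
  Position 3 ('b'): window [1,3] length 3 -- new best
  Position 4 ('d'): window [1,4] length 4 -- new best
  Position 5 ('b'): repeat (last at 3), move window start to 4
  Position 5 ('b'): window [4,5] length 2
Longest substring with no repeats: "gcbd" with length 4

4


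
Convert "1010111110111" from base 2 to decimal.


Input: "1010111110111" in base 2
Positional expansion:
  Digit '1' (value 1) x 2^12 = 4096
  Digit '0' (value 0) x 2^11 = 0
  Digit '1' (value 1) x 2^10 = 1024
  Digit '0' (value 0) x 2^9 = 0
  Digit '1' (value 1) x 2^8 = 256
  Digit '1' (value 1) x 2^7 = 128
  Digit '1' (value 1) x 2^6 = 64
  Digit '1' (value 1) x 2^5 = 32
  Digit '1' (value 1) x 2^4 = 16
  Digit '0' (value 0) x 2^3 = 0
  Digit '1' (value 1) x 2^2 = 4
  Digit '1' (value 1) x 2^1 = 2
  Digit '1' (value 1) x 2^0 = 1
Sum = 5623

5623


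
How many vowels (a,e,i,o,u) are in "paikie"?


Input: paikie
Checking each character:
  'p' at position 0: consonant
  'a' at position 1: vowel (running total: 1)
  'i' at position 2: vowel (running total: 2)
  'k' at position 3: consonant
  'i' at position 4: vowel (running total: 3)
  'e' at position 5: vowel (running total: 4)
Total vowels: 4

4


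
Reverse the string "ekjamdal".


Input: ekjamdal
Reading characters right to left:
  Position 7: 'l'
  Position 6: 'a'
  Position 5: 'd'
  Position 4: 'm'
  Position 3: 'a'
  Position 2: 'j'
  Position 1: 'k'
  Position 0: 'e'
Reversed: ladmajke

ladmajke


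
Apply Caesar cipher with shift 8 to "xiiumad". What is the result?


Caesar cipher: shift "xiiumad" by 8
  'x' (pos 23) + 8 = pos 5 = 'f'
  'i' (pos 8) + 8 = pos 16 = 'q'
  'i' (pos 8) + 8 = pos 16 = 'q'
  'u' (pos 20) + 8 = pos 2 = 'c'
  'm' (pos 12) + 8 = pos 20 = 'u'
  'a' (pos 0) + 8 = pos 8 = 'i'
  'd' (pos 3) + 8 = pos 11 = 'l'
Result: fqqcuil

fqqcuil


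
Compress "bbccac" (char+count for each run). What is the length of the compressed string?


Input: bbccac
Runs:
  'b' x 2 => "b2"
  'c' x 2 => "c2"
  'a' x 1 => "a1"
  'c' x 1 => "c1"
Compressed: "b2c2a1c1"
Compressed length: 8

8


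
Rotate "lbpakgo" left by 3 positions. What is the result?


Input: "lbpakgo", rotate left by 3
First 3 characters: "lbp"
Remaining characters: "akgo"
Concatenate remaining + first: "akgo" + "lbp" = "akgolbp"

akgolbp


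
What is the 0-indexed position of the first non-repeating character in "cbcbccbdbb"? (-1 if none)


Input: cbcbccbdbb
Character frequencies:
  'b': 5
  'c': 4
  'd': 1
Scanning left to right for freq == 1:
  Position 0 ('c'): freq=4, skip
  Position 1 ('b'): freq=5, skip
  Position 2 ('c'): freq=4, skip
  Position 3 ('b'): freq=5, skip
  Position 4 ('c'): freq=4, skip
  Position 5 ('c'): freq=4, skip
  Position 6 ('b'): freq=5, skip
  Position 7 ('d'): unique! => answer = 7

7


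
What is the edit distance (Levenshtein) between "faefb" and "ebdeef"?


Computing edit distance: "faefb" -> "ebdeef"
DP table:
           e    b    d    e    e    f
      0    1    2    3    4    5    6
  f   1    1    2    3    4    5    5
  a   2    2    2    3    4    5    6
  e   3    2    3    3    3    4    5
  f   4    3    3    4    4    4    4
  b   5    4    3    4    5    5    5
Edit distance = dp[5][6] = 5

5


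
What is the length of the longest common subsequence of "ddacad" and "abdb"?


LCS of "ddacad" and "abdb"
DP table:
           a    b    d    b
      0    0    0    0    0
  d   0    0    0    1    1
  d   0    0    0    1    1
  a   0    1    1    1    1
  c   0    1    1    1    1
  a   0    1    1    1    1
  d   0    1    1    2    2
LCS length = dp[6][4] = 2

2


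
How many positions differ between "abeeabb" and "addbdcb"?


Comparing "abeeabb" and "addbdcb" position by position:
  Position 0: 'a' vs 'a' => same
  Position 1: 'b' vs 'd' => DIFFER
  Position 2: 'e' vs 'd' => DIFFER
  Position 3: 'e' vs 'b' => DIFFER
  Position 4: 'a' vs 'd' => DIFFER
  Position 5: 'b' vs 'c' => DIFFER
  Position 6: 'b' vs 'b' => same
Positions that differ: 5

5


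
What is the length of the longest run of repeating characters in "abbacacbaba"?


Input: "abbacacbaba"
Scanning for longest run:
  Position 1 ('b'): new char, reset run to 1
  Position 2 ('b'): continues run of 'b', length=2
  Position 3 ('a'): new char, reset run to 1
  Position 4 ('c'): new char, reset run to 1
  Position 5 ('a'): new char, reset run to 1
  Position 6 ('c'): new char, reset run to 1
  Position 7 ('b'): new char, reset run to 1
  Position 8 ('a'): new char, reset run to 1
  Position 9 ('b'): new char, reset run to 1
  Position 10 ('a'): new char, reset run to 1
Longest run: 'b' with length 2

2


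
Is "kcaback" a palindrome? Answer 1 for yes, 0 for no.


Input: kcaback
Reversed: kcaback
  Compare pos 0 ('k') with pos 6 ('k'): match
  Compare pos 1 ('c') with pos 5 ('c'): match
  Compare pos 2 ('a') with pos 4 ('a'): match
Result: palindrome

1


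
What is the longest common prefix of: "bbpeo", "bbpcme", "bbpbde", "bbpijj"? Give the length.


Words: bbpeo, bbpcme, bbpbde, bbpijj
  Position 0: all 'b' => match
  Position 1: all 'b' => match
  Position 2: all 'p' => match
  Position 3: ('e', 'c', 'b', 'i') => mismatch, stop
LCP = "bbp" (length 3)

3


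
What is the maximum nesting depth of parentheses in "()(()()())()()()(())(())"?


Input: "()(()()())()()()(())(())"
Tracking depth:
  Position 0 '(': depth becomes 1
  Position 1 ')': depth becomes 0
  Position 2 '(': depth becomes 1
  Position 3 '(': depth becomes 2
  Position 4 ')': depth becomes 1
  Position 5 '(': depth becomes 2
  Position 6 ')': depth becomes 1
  Position 7 '(': depth becomes 2
  Position 8 ')': depth becomes 1
  Position 9 ')': depth becomes 0
  Position 10 '(': depth becomes 1
  Position 11 ')': depth becomes 0
  Position 12 '(': depth becomes 1
  Position 13 ')': depth becomes 0
  Position 14 '(': depth becomes 1
  Position 15 ')': depth becomes 0
  Position 16 '(': depth becomes 1
  Position 17 '(': depth becomes 2
  Position 18 ')': depth becomes 1
  Position 19 ')': depth becomes 0
  Position 20 '(': depth becomes 1
  Position 21 '(': depth becomes 2
  Position 22 ')': depth becomes 1
  Position 23 ')': depth becomes 0
Maximum depth reached: 2

2


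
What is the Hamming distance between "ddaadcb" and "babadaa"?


Comparing "ddaadcb" and "babadaa" position by position:
  Position 0: 'd' vs 'b' => differ
  Position 1: 'd' vs 'a' => differ
  Position 2: 'a' vs 'b' => differ
  Position 3: 'a' vs 'a' => same
  Position 4: 'd' vs 'd' => same
  Position 5: 'c' vs 'a' => differ
  Position 6: 'b' vs 'a' => differ
Total differences (Hamming distance): 5

5


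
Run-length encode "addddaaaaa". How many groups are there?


Input: addddaaaaa
Scanning for consecutive runs:
  Group 1: 'a' x 1 (positions 0-0)
  Group 2: 'd' x 4 (positions 1-4)
  Group 3: 'a' x 5 (positions 5-9)
Total groups: 3

3


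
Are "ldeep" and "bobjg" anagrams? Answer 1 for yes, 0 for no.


Strings: "ldeep", "bobjg"
Sorted first:  deelp
Sorted second: bbgjo
Differ at position 0: 'd' vs 'b' => not anagrams

0


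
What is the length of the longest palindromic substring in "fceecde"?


Input: "fceecde"
Checking substrings for palindromes:
  [1:5] "ceec" (len 4) => palindrome
  [2:4] "ee" (len 2) => palindrome
Longest palindromic substring: "ceec" with length 4

4


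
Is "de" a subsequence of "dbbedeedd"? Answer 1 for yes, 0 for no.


Check if "de" is a subsequence of "dbbedeedd"
Greedy scan:
  Position 0 ('d'): matches sub[0] = 'd'
  Position 1 ('b'): no match needed
  Position 2 ('b'): no match needed
  Position 3 ('e'): matches sub[1] = 'e'
  Position 4 ('d'): no match needed
  Position 5 ('e'): no match needed
  Position 6 ('e'): no match needed
  Position 7 ('d'): no match needed
  Position 8 ('d'): no match needed
All 2 characters matched => is a subsequence

1


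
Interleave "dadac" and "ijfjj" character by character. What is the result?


Interleaving "dadac" and "ijfjj":
  Position 0: 'd' from first, 'i' from second => "di"
  Position 1: 'a' from first, 'j' from second => "aj"
  Position 2: 'd' from first, 'f' from second => "df"
  Position 3: 'a' from first, 'j' from second => "aj"
  Position 4: 'c' from first, 'j' from second => "cj"
Result: diajdfajcj

diajdfajcj


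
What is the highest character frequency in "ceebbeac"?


Input: ceebbeac
Character counts:
  'a': 1
  'b': 2
  'c': 2
  'e': 3
Maximum frequency: 3

3


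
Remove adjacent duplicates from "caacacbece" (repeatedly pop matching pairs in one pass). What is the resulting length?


Input: caacacbece
Stack-based adjacent duplicate removal:
  Read 'c': push. Stack: c
  Read 'a': push. Stack: ca
  Read 'a': matches stack top 'a' => pop. Stack: c
  Read 'c': matches stack top 'c' => pop. Stack: (empty)
  Read 'a': push. Stack: a
  Read 'c': push. Stack: ac
  Read 'b': push. Stack: acb
  Read 'e': push. Stack: acbe
  Read 'c': push. Stack: acbec
  Read 'e': push. Stack: acbece
Final stack: "acbece" (length 6)

6


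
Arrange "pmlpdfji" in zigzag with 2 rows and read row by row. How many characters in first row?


Zigzag "pmlpdfji" into 2 rows:
Placing characters:
  'p' => row 0
  'm' => row 1
  'l' => row 0
  'p' => row 1
  'd' => row 0
  'f' => row 1
  'j' => row 0
  'i' => row 1
Rows:
  Row 0: "pldj"
  Row 1: "mpfi"
First row length: 4

4


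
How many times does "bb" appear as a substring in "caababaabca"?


Searching for "bb" in "caababaabca"
Scanning each position:
  Position 0: "ca" => no
  Position 1: "aa" => no
  Position 2: "ab" => no
  Position 3: "ba" => no
  Position 4: "ab" => no
  Position 5: "ba" => no
  Position 6: "aa" => no
  Position 7: "ab" => no
  Position 8: "bc" => no
  Position 9: "ca" => no
Total occurrences: 0

0


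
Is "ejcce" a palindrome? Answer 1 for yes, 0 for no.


Input: ejcce
Reversed: eccje
  Compare pos 0 ('e') with pos 4 ('e'): match
  Compare pos 1 ('j') with pos 3 ('c'): MISMATCH
Result: not a palindrome

0


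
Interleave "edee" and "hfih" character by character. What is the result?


Interleaving "edee" and "hfih":
  Position 0: 'e' from first, 'h' from second => "eh"
  Position 1: 'd' from first, 'f' from second => "df"
  Position 2: 'e' from first, 'i' from second => "ei"
  Position 3: 'e' from first, 'h' from second => "eh"
Result: ehdfeieh

ehdfeieh


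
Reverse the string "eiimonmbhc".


Input: eiimonmbhc
Reading characters right to left:
  Position 9: 'c'
  Position 8: 'h'
  Position 7: 'b'
  Position 6: 'm'
  Position 5: 'n'
  Position 4: 'o'
  Position 3: 'm'
  Position 2: 'i'
  Position 1: 'i'
  Position 0: 'e'
Reversed: chbmnomiie

chbmnomiie


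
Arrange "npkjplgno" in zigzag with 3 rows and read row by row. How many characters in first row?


Zigzag "npkjplgno" into 3 rows:
Placing characters:
  'n' => row 0
  'p' => row 1
  'k' => row 2
  'j' => row 1
  'p' => row 0
  'l' => row 1
  'g' => row 2
  'n' => row 1
  'o' => row 0
Rows:
  Row 0: "npo"
  Row 1: "pjln"
  Row 2: "kg"
First row length: 3

3
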